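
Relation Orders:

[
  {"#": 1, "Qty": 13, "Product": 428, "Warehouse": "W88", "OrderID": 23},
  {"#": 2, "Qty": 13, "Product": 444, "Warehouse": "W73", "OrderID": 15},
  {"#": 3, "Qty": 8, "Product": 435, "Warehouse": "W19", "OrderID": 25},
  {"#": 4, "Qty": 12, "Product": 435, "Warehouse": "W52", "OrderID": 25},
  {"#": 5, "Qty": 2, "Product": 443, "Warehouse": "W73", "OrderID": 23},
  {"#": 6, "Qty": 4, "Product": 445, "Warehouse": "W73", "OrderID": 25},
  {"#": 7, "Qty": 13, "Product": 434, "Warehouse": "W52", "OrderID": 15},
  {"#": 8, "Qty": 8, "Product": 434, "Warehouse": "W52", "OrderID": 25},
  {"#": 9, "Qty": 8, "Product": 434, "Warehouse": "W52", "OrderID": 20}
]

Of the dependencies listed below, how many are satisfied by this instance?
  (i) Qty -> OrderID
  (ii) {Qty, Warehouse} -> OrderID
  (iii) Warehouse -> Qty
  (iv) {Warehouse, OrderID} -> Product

0

(i) Qty -> OrderID: Qty=13: rows 1, 2, 7 → OrderID takes values {23, 15} — violation; Qty=8: rows 3, 8, 9 → OrderID takes values {25, 20} — violation — fails.
(ii) {Qty, Warehouse} -> OrderID: (Qty=8, Warehouse=W52): rows 8, 9 → OrderID takes values {25, 20} — violation — fails.
(iii) Warehouse -> Qty: Warehouse=W73: rows 2, 5, 6 → Qty takes values {13, 2, 4} — violation; Warehouse=W52: rows 4, 7, 8, 9 → Qty takes values {12, 13, 8} — violation — fails.
(iv) {Warehouse, OrderID} -> Product: (Warehouse=W52, OrderID=25): rows 4, 8 → Product takes values {435, 434} — violation — fails.
None of the 4 dependencies hold.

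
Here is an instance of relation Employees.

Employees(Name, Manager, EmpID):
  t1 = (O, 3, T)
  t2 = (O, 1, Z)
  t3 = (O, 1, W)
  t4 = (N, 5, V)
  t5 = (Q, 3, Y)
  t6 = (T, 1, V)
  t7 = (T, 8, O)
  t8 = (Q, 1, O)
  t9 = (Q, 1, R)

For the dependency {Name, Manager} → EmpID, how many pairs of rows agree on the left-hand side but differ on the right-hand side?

2

(Name=O, Manager=1): violating pairs (2,3) — 1 pair.
(Name=Q, Manager=1): violating pairs (8,9) — 1 pair.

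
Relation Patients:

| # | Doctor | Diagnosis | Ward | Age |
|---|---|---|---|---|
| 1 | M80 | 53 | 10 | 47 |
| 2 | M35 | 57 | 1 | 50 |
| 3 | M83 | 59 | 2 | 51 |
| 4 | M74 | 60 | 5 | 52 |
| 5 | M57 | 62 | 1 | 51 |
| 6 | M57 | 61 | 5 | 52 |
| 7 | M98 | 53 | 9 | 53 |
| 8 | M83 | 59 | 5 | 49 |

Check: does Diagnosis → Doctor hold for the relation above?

No

Diagnosis=53: rows 1, 7 → Doctor takes values {M80, M98} — violation
Diagnosis=57: row 2 → Doctor = M35 ✓
Diagnosis=59: rows 3, 8 → Doctor = M83, M83 ✓
Diagnosis=60: row 4 → Doctor = M74 ✓
Diagnosis=62: row 5 → Doctor = M57 ✓
Diagnosis=61: row 6 → Doctor = M57 ✓
Two rows agree on Diagnosis but differ on Doctor, so Diagnosis → Doctor does not hold.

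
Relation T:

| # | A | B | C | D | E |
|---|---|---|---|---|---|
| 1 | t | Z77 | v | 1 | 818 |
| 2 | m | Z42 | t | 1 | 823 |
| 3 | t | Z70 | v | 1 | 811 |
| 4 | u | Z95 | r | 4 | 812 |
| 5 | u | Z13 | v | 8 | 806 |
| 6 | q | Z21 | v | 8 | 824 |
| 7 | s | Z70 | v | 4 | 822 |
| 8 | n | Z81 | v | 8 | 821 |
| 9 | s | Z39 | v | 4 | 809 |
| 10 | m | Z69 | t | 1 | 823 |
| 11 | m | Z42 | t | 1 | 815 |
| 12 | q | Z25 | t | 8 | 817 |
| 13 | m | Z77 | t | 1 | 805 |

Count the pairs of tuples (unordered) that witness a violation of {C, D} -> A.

3

(C=v, D=1): all 2 rows agree on A — 0 pairs.
(C=t, D=1): all 4 rows agree on A — 0 pairs.
(C=v, D=8): violating pairs (5,6), (5,8), (6,8) — 3 pairs.
(C=v, D=4): all 2 rows agree on A — 0 pairs.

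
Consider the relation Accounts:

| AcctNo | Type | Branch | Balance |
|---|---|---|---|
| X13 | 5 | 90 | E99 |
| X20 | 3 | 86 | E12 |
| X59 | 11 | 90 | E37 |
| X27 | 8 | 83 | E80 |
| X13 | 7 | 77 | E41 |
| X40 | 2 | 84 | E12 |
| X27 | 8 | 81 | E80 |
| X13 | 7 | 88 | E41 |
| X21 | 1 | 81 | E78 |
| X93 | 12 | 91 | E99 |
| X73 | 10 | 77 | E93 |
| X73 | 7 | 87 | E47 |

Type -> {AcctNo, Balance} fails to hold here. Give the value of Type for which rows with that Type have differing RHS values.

Type=5: 1 row → {AcctNo,Balance} = (X13, E99) ✓
Type=3: 1 row → {AcctNo,Balance} = (X20, E12) ✓
Type=11: 1 row → {AcctNo,Balance} = (X59, E37) ✓
Type=8: 2 rows → {AcctNo,Balance} = (X27, E80), (X27, E80) ✓
Type=7: 3 rows → {AcctNo,Balance} takes values {(X13, E41), (X73, E47)} — violation
Type=2: 1 row → {AcctNo,Balance} = (X40, E12) ✓
Type=1: 1 row → {AcctNo,Balance} = (X21, E78) ✓
Type=12: 1 row → {AcctNo,Balance} = (X93, E99) ✓
Type=10: 1 row → {AcctNo,Balance} = (X73, E93) ✓
The only Type value with inconsistent RHS is Type=7.

7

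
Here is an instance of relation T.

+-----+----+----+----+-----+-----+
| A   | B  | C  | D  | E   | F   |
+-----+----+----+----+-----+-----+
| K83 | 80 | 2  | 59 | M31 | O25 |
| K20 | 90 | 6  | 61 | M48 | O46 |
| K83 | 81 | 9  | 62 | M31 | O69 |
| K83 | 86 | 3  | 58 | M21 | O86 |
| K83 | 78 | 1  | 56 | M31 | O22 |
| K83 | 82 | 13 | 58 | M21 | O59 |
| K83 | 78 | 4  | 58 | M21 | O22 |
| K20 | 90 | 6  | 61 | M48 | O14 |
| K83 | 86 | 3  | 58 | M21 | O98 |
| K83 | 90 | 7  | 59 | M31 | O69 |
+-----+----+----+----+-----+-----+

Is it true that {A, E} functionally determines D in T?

(A=K83, E=M31): 4 rows → D takes values {59, 62, 56} — violation
(A=K20, E=M48): 2 rows → D = 61, 61 ✓
(A=K83, E=M21): 4 rows → D = 58, 58, 58, 58 ✓
Two rows agree on {A, E} but differ on D, so {A, E} → D does not hold.

No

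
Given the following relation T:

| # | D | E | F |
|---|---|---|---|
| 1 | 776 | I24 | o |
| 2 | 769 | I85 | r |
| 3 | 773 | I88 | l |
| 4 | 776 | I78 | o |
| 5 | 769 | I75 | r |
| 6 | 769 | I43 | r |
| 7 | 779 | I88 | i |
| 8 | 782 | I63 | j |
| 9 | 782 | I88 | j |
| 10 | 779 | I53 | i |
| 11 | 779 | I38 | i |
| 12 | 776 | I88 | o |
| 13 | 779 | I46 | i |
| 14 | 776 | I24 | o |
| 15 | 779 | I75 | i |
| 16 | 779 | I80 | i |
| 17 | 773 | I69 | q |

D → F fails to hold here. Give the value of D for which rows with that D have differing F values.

773

D=776: rows 1, 4, 12, 14 → F = o, o, o, o ✓
D=769: rows 2, 5, 6 → F = r, r, r ✓
D=773: rows 3, 17 → F takes values {l, q} — violation
D=779: rows 7, 10, 11, 13, 15, 16 → F = i, i, i, i, i, i ✓
D=782: rows 8, 9 → F = j, j ✓
The only D value with inconsistent F is D=773.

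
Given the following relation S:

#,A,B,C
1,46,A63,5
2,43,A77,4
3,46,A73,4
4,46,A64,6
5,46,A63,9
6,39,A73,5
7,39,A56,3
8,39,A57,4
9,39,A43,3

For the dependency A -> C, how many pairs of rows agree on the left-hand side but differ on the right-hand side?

A=46: violating pairs (1,3), (1,4), (1,5), (3,4), (3,5), (4,5) — 6 pairs.
A=39: violating pairs (6,7), (6,8), (6,9), (7,8), (8,9) — 5 pairs.

11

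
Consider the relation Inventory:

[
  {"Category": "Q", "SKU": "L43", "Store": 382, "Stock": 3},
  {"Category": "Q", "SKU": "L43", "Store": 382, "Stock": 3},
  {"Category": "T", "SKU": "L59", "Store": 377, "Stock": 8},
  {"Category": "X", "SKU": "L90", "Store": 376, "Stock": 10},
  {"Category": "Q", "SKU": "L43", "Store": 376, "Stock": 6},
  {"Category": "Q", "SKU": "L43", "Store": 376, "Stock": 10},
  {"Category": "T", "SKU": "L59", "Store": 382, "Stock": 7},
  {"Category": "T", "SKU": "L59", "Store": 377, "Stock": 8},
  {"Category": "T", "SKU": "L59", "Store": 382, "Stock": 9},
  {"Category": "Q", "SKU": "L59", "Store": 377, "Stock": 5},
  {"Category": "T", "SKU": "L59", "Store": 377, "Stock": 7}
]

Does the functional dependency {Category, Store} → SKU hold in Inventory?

Yes

(Category=Q, Store=382): 2 rows → SKU = L43, L43 ✓
(Category=T, Store=377): 3 rows → SKU = L59, L59, L59 ✓
(Category=X, Store=376): 1 row → SKU = L90 ✓
(Category=Q, Store=376): 2 rows → SKU = L43, L43 ✓
(Category=T, Store=382): 2 rows → SKU = L59, L59 ✓
(Category=Q, Store=377): 1 row → SKU = L59 ✓
Every {Category, Store} value is associated with a single SKU value, so {Category, Store} → SKU holds.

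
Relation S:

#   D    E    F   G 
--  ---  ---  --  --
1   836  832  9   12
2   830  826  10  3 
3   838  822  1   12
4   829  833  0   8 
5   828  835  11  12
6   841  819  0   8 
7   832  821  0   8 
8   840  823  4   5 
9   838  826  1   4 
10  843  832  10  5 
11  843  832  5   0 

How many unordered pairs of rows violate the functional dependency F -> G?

2

F=10: violating pairs (2,10) — 1 pair.
F=1: violating pairs (3,9) — 1 pair.
F=0: all 3 rows agree on G — 0 pairs.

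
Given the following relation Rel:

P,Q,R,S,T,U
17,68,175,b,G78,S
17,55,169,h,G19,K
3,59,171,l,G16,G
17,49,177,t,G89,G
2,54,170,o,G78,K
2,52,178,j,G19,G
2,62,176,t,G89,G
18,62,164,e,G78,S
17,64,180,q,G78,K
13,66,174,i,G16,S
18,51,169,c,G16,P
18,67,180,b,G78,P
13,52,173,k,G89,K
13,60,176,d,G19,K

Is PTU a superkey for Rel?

Yes

All 14 rows have distinct PTU values, so PTU → (all attributes) holds and PTU is a superkey.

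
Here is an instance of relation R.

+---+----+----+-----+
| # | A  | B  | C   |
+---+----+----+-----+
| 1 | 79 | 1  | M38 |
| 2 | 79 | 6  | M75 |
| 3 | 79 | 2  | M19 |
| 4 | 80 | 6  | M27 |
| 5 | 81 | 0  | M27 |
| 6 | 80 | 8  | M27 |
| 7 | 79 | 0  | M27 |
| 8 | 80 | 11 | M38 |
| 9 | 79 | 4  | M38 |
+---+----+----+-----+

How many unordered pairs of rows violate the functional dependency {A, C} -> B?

(A=79, C=M38): violating pairs (1,9) — 1 pair.
(A=80, C=M27): violating pairs (4,6) — 1 pair.

2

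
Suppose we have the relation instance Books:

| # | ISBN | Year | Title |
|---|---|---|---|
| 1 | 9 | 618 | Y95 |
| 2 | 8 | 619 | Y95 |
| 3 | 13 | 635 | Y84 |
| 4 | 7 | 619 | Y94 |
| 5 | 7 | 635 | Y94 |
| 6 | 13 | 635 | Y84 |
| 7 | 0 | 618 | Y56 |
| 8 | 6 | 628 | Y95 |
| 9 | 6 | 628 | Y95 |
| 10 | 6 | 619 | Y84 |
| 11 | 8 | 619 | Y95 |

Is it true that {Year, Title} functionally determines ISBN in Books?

Yes

(Year=618, Title=Y95): row 1 → ISBN = 9 ✓
(Year=619, Title=Y95): rows 2, 11 → ISBN = 8, 8 ✓
(Year=635, Title=Y84): rows 3, 6 → ISBN = 13, 13 ✓
(Year=619, Title=Y94): row 4 → ISBN = 7 ✓
(Year=635, Title=Y94): row 5 → ISBN = 7 ✓
(Year=618, Title=Y56): row 7 → ISBN = 0 ✓
(Year=628, Title=Y95): rows 8, 9 → ISBN = 6, 6 ✓
(Year=619, Title=Y84): row 10 → ISBN = 6 ✓
Every {Year, Title} value is associated with a single ISBN value, so {Year, Title} -> ISBN holds.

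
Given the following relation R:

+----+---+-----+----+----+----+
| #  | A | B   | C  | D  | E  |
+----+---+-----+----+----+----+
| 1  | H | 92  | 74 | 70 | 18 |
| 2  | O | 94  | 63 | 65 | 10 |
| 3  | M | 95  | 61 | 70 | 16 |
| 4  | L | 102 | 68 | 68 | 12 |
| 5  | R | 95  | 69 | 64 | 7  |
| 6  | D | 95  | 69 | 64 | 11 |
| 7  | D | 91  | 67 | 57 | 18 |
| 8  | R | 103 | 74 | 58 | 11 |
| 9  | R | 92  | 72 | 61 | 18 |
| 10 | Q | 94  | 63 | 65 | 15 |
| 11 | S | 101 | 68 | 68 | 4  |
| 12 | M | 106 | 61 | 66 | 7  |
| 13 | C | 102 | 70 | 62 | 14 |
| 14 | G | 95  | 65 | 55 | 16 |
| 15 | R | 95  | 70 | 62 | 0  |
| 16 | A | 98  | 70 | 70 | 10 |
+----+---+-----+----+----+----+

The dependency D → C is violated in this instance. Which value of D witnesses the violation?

70

D=70: rows 1, 3, 16 → C takes values {74, 61, 70} — violation
D=65: rows 2, 10 → C = 63, 63 ✓
D=68: rows 4, 11 → C = 68, 68 ✓
D=64: rows 5, 6 → C = 69, 69 ✓
D=57: row 7 → C = 67 ✓
D=58: row 8 → C = 74 ✓
D=61: row 9 → C = 72 ✓
D=66: row 12 → C = 61 ✓
D=62: rows 13, 15 → C = 70, 70 ✓
D=55: row 14 → C = 65 ✓
The only D value with inconsistent C is D=70.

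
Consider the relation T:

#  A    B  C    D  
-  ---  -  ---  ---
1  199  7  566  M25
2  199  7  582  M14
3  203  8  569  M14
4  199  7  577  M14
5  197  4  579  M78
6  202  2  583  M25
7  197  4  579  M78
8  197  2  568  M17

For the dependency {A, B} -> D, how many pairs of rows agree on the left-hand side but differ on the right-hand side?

2

(A=199, B=7): violating pairs (1,2), (1,4) — 2 pairs.
(A=197, B=4): all 2 rows agree on D — 0 pairs.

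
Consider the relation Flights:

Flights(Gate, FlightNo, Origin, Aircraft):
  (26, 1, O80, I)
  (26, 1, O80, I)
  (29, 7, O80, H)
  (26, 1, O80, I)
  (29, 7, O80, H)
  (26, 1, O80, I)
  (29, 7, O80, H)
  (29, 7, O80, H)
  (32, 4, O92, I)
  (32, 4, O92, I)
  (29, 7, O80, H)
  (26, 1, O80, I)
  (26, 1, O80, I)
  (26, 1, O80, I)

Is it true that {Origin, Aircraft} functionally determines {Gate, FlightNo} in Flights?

Yes

(Origin=O80, Aircraft=I): 7 rows → {Gate,FlightNo} = (26, 1), (26, 1), (26, 1), (26, 1), (26, 1), (26, 1), (26, 1) ✓
(Origin=O80, Aircraft=H): 5 rows → {Gate,FlightNo} = (29, 7), (29, 7), (29, 7), (29, 7), (29, 7) ✓
(Origin=O92, Aircraft=I): 2 rows → {Gate,FlightNo} = (32, 4), (32, 4) ✓
Every {Origin, Aircraft} value is associated with a single {Gate, FlightNo} value, so {Origin, Aircraft} -> {Gate, FlightNo} holds.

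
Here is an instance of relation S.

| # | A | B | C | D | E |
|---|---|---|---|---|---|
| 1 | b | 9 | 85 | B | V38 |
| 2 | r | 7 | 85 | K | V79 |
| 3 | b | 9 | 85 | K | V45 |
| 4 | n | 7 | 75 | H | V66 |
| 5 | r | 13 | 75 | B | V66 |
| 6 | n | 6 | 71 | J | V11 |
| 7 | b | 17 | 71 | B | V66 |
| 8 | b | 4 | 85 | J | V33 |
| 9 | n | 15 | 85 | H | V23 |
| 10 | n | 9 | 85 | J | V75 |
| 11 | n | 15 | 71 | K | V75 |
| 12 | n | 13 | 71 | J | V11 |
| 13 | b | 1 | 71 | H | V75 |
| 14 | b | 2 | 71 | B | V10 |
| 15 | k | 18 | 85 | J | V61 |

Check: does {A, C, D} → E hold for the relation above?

No

(A=b, C=85, D=B): row 1 → E = V38 ✓
(A=r, C=85, D=K): row 2 → E = V79 ✓
(A=b, C=85, D=K): row 3 → E = V45 ✓
(A=n, C=75, D=H): row 4 → E = V66 ✓
(A=r, C=75, D=B): row 5 → E = V66 ✓
(A=n, C=71, D=J): rows 6, 12 → E = V11, V11 ✓
(A=b, C=71, D=B): rows 7, 14 → E takes values {V66, V10} — violation
(A=b, C=85, D=J): row 8 → E = V33 ✓
(A=n, C=85, D=H): row 9 → E = V23 ✓
(A=n, C=85, D=J): row 10 → E = V75 ✓
(A=n, C=71, D=K): row 11 → E = V75 ✓
(A=b, C=71, D=H): row 13 → E = V75 ✓
(A=k, C=85, D=J): row 15 → E = V61 ✓
Two rows agree on {A, C, D} but differ on E, so {A, C, D} → E does not hold.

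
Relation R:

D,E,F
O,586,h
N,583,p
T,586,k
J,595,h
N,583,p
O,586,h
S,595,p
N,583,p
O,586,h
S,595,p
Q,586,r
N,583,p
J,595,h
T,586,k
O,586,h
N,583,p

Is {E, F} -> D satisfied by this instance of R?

Yes

(E=586, F=h): 4 rows → D = O, O, O, O ✓
(E=583, F=p): 5 rows → D = N, N, N, N, N ✓
(E=586, F=k): 2 rows → D = T, T ✓
(E=595, F=h): 2 rows → D = J, J ✓
(E=595, F=p): 2 rows → D = S, S ✓
(E=586, F=r): 1 row → D = Q ✓
Every {E, F} value is associated with a single D value, so {E, F} -> D holds.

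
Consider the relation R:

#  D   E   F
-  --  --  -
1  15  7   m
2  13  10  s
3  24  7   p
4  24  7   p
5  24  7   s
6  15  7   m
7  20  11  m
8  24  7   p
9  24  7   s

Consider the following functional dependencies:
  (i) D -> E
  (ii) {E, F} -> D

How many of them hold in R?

2

(i) D -> E: every LHS value maps to a single RHS value — holds.
(ii) {E, F} -> D: every LHS value maps to a single RHS value — holds.
2 of the 2 dependencies hold.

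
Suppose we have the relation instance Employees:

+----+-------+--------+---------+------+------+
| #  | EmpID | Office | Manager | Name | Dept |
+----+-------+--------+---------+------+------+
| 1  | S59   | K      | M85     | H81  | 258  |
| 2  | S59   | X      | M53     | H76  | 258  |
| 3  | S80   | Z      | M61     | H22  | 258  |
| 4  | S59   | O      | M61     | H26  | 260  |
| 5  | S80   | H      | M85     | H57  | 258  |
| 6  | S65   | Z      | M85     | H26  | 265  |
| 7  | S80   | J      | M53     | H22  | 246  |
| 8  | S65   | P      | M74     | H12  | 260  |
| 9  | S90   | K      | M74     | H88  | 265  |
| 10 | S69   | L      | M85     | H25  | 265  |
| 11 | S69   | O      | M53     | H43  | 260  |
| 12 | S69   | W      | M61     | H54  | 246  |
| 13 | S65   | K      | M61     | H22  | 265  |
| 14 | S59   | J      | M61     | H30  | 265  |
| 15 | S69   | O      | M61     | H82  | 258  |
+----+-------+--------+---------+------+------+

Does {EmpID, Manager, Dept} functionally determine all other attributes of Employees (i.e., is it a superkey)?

Yes

All 15 rows have distinct {EmpID, Manager, Dept} values, so {EmpID, Manager, Dept} → (all attributes) holds and {EmpID, Manager, Dept} is a superkey.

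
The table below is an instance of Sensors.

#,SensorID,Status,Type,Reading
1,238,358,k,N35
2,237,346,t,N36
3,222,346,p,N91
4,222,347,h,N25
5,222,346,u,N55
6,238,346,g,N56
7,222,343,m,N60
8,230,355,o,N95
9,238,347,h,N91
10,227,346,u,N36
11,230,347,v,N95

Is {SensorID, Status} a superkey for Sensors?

Rows 3 and 5 have the same {SensorID, Status} value (SensorID=222, Status=346) but are distinct tuples, so {SensorID, Status} does not determine every attribute — not a superkey.

No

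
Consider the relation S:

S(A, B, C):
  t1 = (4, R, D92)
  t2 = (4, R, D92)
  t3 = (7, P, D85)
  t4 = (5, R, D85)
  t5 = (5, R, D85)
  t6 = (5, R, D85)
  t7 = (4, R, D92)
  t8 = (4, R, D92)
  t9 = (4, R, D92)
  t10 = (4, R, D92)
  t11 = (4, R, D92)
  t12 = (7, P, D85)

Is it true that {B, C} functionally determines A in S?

Yes

(B=R, C=D92): rows 1, 2, 7, 8, 9, 10, 11 → A = 4, 4, 4, 4, 4, 4, 4 ✓
(B=P, C=D85): rows 3, 12 → A = 7, 7 ✓
(B=R, C=D85): rows 4, 5, 6 → A = 5, 5, 5 ✓
Every {B, C} value is associated with a single A value, so {B, C} → A holds.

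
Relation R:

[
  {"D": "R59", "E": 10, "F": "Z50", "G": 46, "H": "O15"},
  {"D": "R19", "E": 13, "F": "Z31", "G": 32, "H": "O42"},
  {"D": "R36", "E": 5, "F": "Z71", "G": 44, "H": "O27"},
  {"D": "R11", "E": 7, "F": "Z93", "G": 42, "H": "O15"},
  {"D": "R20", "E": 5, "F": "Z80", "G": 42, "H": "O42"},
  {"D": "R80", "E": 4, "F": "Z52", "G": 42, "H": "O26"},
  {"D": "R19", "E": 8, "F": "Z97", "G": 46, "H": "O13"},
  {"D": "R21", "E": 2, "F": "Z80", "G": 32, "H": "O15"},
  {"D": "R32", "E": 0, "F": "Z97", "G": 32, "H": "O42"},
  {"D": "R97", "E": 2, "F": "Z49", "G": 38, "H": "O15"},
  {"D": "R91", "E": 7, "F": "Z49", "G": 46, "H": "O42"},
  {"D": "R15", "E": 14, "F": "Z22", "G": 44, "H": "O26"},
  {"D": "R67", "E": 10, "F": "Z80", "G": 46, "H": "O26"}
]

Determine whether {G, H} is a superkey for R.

Two distinct rows share (G=32, H=O42), so {G, H} does not determine every attribute — not a superkey.

No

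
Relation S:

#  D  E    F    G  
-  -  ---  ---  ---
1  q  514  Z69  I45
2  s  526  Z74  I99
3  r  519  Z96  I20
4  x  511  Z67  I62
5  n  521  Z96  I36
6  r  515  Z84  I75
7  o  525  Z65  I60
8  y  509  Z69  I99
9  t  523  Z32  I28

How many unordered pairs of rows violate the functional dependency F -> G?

2

F=Z69: violating pairs (1,8) — 1 pair.
F=Z96: violating pairs (3,5) — 1 pair.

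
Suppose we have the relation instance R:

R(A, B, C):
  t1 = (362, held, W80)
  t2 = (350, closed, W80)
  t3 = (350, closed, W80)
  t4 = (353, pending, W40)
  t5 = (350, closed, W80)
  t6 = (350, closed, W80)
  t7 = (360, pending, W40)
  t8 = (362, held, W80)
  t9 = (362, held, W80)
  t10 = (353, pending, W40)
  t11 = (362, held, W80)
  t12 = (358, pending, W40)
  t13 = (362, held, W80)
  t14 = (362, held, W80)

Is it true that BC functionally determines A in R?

(B=held, C=W80): rows 1, 8, 9, 11, 13, 14 → A = 362, 362, 362, 362, 362, 362 ✓
(B=closed, C=W80): rows 2, 3, 5, 6 → A = 350, 350, 350, 350 ✓
(B=pending, C=W40): rows 4, 7, 10, 12 → A takes values {353, 360, 358} — violation
Two rows agree on BC but differ on A, so BC -> A does not hold.

No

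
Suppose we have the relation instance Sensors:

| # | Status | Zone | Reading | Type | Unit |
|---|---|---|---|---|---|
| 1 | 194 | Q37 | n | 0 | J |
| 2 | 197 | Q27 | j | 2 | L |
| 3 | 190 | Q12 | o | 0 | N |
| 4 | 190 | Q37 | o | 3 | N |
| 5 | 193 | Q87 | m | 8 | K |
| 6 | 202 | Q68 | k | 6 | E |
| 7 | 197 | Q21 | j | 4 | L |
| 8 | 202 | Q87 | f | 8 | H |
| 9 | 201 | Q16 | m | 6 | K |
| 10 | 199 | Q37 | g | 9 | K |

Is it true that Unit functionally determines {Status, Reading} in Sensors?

No

Unit=J: row 1 → {Status,Reading} = (194, n) ✓
Unit=L: rows 2, 7 → {Status,Reading} = (197, j), (197, j) ✓
Unit=N: rows 3, 4 → {Status,Reading} = (190, o), (190, o) ✓
Unit=K: rows 5, 9, 10 → {Status,Reading} takes values {(193, m), (201, m), (199, g)} — violation
Unit=E: row 6 → {Status,Reading} = (202, k) ✓
Unit=H: row 8 → {Status,Reading} = (202, f) ✓
Two rows agree on Unit but differ on {Status, Reading}, so Unit -> {Status, Reading} does not hold.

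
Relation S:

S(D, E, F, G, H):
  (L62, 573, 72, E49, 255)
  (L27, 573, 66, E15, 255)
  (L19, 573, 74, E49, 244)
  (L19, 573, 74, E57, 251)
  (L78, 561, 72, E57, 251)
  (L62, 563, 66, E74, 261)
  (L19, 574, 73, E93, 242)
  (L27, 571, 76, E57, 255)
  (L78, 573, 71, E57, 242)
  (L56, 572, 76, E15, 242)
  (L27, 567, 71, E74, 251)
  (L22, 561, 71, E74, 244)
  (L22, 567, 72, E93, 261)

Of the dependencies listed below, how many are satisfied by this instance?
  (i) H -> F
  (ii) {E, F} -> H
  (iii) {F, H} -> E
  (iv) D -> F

(i) H -> F: H=255: 3 rows → F takes values {72, 66, 76} — violation; H=244: 2 rows → F takes values {74, 71} — violation; H=251: 3 rows → F takes values {74, 72, 71} — violation; H=261: 2 rows → F takes values {66, 72} — violation; H=242: 3 rows → F takes values {73, 71, 76} — violation — fails.
(ii) {E, F} -> H: (E=573, F=74): 2 rows → H takes values {244, 251} — violation — fails.
(iii) {F, H} -> E: every LHS value maps to a single RHS value — holds.
(iv) D -> F: D=L62: 2 rows → F takes values {72, 66} — violation; D=L27: 3 rows → F takes values {66, 76, 71} — violation; D=L19: 3 rows → F takes values {74, 73} — violation; D=L78: 2 rows → F takes values {72, 71} — violation; D=L22: 2 rows → F takes values {71, 72} — violation — fails.
1 of the 4 dependencies holds.

1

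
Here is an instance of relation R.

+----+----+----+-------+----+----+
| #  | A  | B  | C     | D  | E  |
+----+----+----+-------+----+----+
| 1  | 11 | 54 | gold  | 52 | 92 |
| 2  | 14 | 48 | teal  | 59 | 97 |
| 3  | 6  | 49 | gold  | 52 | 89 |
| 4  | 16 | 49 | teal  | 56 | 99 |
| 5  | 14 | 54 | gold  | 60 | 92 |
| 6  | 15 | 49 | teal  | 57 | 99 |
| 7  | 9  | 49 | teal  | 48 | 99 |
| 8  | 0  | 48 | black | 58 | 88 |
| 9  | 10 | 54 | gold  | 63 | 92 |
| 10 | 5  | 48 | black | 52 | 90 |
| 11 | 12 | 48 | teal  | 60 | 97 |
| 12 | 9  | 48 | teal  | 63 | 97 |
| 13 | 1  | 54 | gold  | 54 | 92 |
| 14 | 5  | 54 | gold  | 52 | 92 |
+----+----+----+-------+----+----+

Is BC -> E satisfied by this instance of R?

No

(B=54, C=gold): rows 1, 5, 9, 13, 14 → E = 92, 92, 92, 92, 92 ✓
(B=48, C=teal): rows 2, 11, 12 → E = 97, 97, 97 ✓
(B=49, C=gold): row 3 → E = 89 ✓
(B=49, C=teal): rows 4, 6, 7 → E = 99, 99, 99 ✓
(B=48, C=black): rows 8, 10 → E takes values {88, 90} — violation
Two rows agree on BC but differ on E, so BC -> E does not hold.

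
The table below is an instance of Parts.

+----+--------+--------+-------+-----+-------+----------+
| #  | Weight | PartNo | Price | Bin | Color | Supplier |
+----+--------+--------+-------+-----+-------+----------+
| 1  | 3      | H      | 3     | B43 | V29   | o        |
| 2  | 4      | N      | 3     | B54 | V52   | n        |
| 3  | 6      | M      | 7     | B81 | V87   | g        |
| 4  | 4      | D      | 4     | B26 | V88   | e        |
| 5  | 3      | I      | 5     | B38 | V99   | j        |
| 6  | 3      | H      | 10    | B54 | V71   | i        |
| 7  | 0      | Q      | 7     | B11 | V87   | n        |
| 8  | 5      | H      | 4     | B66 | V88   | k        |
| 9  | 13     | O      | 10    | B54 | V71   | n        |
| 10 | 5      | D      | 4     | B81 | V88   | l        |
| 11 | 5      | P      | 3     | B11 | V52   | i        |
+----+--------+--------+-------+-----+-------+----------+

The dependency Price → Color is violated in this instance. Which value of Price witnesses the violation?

3

Price=3: rows 1, 2, 11 → Color takes values {V29, V52} — violation
Price=7: rows 3, 7 → Color = V87, V87 ✓
Price=4: rows 4, 8, 10 → Color = V88, V88, V88 ✓
Price=5: row 5 → Color = V99 ✓
Price=10: rows 6, 9 → Color = V71, V71 ✓
The only Price value with inconsistent Color is Price=3.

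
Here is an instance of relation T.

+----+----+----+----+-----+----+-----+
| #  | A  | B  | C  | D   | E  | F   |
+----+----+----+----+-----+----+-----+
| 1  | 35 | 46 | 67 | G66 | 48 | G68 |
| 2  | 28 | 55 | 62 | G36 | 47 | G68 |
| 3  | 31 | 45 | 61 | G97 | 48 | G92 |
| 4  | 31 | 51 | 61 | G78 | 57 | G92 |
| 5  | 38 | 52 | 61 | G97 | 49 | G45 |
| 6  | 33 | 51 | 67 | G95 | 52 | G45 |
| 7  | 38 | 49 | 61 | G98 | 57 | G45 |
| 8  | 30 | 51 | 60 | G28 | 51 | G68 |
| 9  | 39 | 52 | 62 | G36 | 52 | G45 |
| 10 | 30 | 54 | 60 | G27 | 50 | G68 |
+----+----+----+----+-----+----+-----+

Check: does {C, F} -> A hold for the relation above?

(C=67, F=G68): row 1 → A = 35 ✓
(C=62, F=G68): row 2 → A = 28 ✓
(C=61, F=G92): rows 3, 4 → A = 31, 31 ✓
(C=61, F=G45): rows 5, 7 → A = 38, 38 ✓
(C=67, F=G45): row 6 → A = 33 ✓
(C=60, F=G68): rows 8, 10 → A = 30, 30 ✓
(C=62, F=G45): row 9 → A = 39 ✓
Every {C, F} value is associated with a single A value, so {C, F} -> A holds.

Yes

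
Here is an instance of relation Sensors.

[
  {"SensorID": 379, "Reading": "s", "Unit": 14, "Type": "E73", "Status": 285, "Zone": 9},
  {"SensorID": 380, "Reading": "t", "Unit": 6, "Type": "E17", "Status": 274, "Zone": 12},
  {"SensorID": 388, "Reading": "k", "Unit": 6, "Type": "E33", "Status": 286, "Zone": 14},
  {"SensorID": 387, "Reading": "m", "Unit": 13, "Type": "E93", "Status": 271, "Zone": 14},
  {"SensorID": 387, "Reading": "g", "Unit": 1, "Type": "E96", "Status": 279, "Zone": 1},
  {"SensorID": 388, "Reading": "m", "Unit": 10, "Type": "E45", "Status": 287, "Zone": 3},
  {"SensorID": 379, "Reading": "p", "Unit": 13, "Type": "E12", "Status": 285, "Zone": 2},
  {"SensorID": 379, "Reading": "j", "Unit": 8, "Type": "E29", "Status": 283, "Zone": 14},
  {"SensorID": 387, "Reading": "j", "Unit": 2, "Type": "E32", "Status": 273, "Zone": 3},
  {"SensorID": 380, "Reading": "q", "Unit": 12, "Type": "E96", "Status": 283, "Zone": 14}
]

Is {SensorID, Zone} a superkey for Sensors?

All 10 rows have distinct {SensorID, Zone} values, so {SensorID, Zone} → (all attributes) holds and {SensorID, Zone} is a superkey.

Yes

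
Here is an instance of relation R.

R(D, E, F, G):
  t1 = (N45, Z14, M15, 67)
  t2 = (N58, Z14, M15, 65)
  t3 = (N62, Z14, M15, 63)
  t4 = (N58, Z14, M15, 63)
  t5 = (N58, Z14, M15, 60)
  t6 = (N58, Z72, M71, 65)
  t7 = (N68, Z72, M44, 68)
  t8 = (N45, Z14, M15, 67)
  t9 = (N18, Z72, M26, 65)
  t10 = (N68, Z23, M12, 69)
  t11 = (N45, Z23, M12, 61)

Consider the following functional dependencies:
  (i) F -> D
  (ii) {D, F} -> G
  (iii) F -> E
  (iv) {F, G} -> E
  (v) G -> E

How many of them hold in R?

2

(i) F -> D: F=M15: rows 1, 2, 3, 4, 5, 8 → D takes values {N45, N58, N62} — violation; F=M12: rows 10, 11 → D takes values {N68, N45} — violation — fails.
(ii) {D, F} -> G: (D=N58, F=M15): rows 2, 4, 5 → G takes values {65, 63, 60} — violation — fails.
(iii) F -> E: every LHS value maps to a single RHS value — holds.
(iv) {F, G} -> E: every LHS value maps to a single RHS value — holds.
(v) G -> E: G=65: rows 2, 6, 9 → E takes values {Z14, Z72} — violation — fails.
2 of the 5 dependencies hold.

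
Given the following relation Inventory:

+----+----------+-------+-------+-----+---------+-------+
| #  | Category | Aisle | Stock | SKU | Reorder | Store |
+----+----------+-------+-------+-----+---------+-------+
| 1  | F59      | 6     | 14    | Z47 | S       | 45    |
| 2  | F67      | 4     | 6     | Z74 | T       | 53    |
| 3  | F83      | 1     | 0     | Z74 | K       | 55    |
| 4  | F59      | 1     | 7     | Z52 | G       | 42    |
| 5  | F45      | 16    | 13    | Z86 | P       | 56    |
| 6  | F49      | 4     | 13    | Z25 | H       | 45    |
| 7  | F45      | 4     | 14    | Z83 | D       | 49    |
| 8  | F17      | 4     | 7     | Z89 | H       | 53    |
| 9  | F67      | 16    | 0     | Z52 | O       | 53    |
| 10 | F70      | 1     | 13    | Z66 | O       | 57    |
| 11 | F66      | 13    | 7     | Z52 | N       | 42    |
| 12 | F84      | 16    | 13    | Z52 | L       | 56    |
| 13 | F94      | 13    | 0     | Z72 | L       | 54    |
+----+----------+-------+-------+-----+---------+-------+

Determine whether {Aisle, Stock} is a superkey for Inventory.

No

Rows 5 and 12 have the same {Aisle, Stock} value (Aisle=16, Stock=13) but are distinct tuples, so {Aisle, Stock} does not determine every attribute — not a superkey.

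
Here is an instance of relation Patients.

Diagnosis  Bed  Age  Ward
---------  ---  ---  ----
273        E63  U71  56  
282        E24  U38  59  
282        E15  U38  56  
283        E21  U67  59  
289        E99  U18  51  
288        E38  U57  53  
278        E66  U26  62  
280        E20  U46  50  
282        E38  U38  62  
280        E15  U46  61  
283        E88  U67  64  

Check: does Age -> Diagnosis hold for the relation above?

Yes

Age=U71: 1 row → Diagnosis = 273 ✓
Age=U38: 3 rows → Diagnosis = 282, 282, 282 ✓
Age=U67: 2 rows → Diagnosis = 283, 283 ✓
Age=U18: 1 row → Diagnosis = 289 ✓
Age=U57: 1 row → Diagnosis = 288 ✓
Age=U26: 1 row → Diagnosis = 278 ✓
Age=U46: 2 rows → Diagnosis = 280, 280 ✓
Every Age value is associated with a single Diagnosis value, so Age -> Diagnosis holds.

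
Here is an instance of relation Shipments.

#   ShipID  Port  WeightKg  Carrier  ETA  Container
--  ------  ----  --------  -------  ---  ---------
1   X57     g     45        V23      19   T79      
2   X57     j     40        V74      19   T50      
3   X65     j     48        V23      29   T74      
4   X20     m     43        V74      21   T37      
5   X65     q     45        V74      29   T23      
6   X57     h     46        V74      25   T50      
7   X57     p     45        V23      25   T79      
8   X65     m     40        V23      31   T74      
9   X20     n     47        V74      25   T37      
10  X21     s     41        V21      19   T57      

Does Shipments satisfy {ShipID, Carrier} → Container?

Yes

(ShipID=X57, Carrier=V23): rows 1, 7 → Container = T79, T79 ✓
(ShipID=X57, Carrier=V74): rows 2, 6 → Container = T50, T50 ✓
(ShipID=X65, Carrier=V23): rows 3, 8 → Container = T74, T74 ✓
(ShipID=X20, Carrier=V74): rows 4, 9 → Container = T37, T37 ✓
(ShipID=X65, Carrier=V74): row 5 → Container = T23 ✓
(ShipID=X21, Carrier=V21): row 10 → Container = T57 ✓
Every {ShipID, Carrier} value is associated with a single Container value, so {ShipID, Carrier} → Container holds.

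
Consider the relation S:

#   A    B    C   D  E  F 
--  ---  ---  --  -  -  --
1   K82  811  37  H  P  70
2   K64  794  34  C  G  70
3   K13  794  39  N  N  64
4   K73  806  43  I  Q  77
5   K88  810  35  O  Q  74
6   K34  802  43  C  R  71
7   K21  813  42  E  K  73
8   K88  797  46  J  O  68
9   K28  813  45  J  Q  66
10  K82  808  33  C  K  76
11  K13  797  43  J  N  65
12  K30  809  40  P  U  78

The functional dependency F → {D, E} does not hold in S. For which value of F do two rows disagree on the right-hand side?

70

F=70: rows 1, 2 → {D,E} takes values {(H, P), (C, G)} — violation
F=64: row 3 → {D,E} = (N, N) ✓
F=77: row 4 → {D,E} = (I, Q) ✓
F=74: row 5 → {D,E} = (O, Q) ✓
F=71: row 6 → {D,E} = (C, R) ✓
F=73: row 7 → {D,E} = (E, K) ✓
F=68: row 8 → {D,E} = (J, O) ✓
F=66: row 9 → {D,E} = (J, Q) ✓
F=76: row 10 → {D,E} = (C, K) ✓
F=65: row 11 → {D,E} = (J, N) ✓
F=78: row 12 → {D,E} = (P, U) ✓
The only F value with inconsistent RHS is F=70.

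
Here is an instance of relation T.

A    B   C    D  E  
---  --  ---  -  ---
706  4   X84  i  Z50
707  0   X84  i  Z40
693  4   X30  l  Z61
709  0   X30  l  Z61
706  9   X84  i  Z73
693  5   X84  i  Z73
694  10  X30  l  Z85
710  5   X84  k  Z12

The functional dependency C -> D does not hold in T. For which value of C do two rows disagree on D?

C=X84: 5 rows → D takes values {i, k} — violation
C=X30: 3 rows → D = l, l, l ✓
The only C value with inconsistent D is C=X84.

X84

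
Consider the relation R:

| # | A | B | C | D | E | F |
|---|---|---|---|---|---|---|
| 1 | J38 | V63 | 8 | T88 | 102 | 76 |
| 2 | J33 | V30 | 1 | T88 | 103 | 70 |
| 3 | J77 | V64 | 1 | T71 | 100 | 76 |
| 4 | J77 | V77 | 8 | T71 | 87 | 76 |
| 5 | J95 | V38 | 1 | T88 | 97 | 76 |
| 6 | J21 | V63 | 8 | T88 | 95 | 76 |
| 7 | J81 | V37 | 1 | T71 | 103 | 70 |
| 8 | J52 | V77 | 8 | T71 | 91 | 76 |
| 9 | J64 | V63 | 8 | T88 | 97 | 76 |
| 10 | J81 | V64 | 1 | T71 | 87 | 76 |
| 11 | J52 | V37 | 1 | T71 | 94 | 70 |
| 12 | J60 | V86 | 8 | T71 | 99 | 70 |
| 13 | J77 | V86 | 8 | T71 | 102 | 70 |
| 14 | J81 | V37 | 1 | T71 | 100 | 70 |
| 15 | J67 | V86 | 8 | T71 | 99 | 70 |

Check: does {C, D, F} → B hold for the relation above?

Yes

(C=8, D=T88, F=76): rows 1, 6, 9 → B = V63, V63, V63 ✓
(C=1, D=T88, F=70): row 2 → B = V30 ✓
(C=1, D=T71, F=76): rows 3, 10 → B = V64, V64 ✓
(C=8, D=T71, F=76): rows 4, 8 → B = V77, V77 ✓
(C=1, D=T88, F=76): row 5 → B = V38 ✓
(C=1, D=T71, F=70): rows 7, 11, 14 → B = V37, V37, V37 ✓
(C=8, D=T71, F=70): rows 12, 13, 15 → B = V86, V86, V86 ✓
Every {C, D, F} value is associated with a single B value, so {C, D, F} → B holds.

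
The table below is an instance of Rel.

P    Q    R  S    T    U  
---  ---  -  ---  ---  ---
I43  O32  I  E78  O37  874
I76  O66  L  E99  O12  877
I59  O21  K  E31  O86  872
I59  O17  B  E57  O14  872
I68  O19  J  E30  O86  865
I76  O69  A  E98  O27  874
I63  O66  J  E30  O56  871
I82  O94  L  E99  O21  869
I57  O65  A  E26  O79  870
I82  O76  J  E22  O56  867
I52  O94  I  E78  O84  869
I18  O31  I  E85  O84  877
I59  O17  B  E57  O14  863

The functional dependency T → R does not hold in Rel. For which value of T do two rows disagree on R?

O86

T=O37: 1 row → R = I ✓
T=O12: 1 row → R = L ✓
T=O86: 2 rows → R takes values {K, J} — violation
T=O14: 2 rows → R = B, B ✓
T=O27: 1 row → R = A ✓
T=O56: 2 rows → R = J, J ✓
T=O21: 1 row → R = L ✓
T=O79: 1 row → R = A ✓
T=O84: 2 rows → R = I, I ✓
The only T value with inconsistent R is T=O86.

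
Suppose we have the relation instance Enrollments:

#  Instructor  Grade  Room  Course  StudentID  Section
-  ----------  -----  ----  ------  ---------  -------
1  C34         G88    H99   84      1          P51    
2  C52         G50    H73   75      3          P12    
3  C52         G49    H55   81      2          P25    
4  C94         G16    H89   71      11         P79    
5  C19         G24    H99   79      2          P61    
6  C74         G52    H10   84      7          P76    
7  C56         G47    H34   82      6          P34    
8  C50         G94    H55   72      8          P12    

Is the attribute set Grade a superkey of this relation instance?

Yes

All 8 rows have distinct Grade values, so Grade → (all attributes) holds and Grade is a superkey.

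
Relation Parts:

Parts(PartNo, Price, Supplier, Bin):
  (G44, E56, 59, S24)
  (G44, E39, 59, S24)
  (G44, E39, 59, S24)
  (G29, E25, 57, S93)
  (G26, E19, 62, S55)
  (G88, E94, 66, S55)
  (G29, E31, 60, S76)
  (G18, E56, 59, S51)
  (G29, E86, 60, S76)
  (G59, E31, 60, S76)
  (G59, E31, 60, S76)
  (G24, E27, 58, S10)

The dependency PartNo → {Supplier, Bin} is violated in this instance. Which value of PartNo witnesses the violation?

PartNo=G44: 3 rows → {Supplier,Bin} = (59, S24), (59, S24), (59, S24) ✓
PartNo=G29: 3 rows → {Supplier,Bin} takes values {(57, S93), (60, S76)} — violation
PartNo=G26: 1 row → {Supplier,Bin} = (62, S55) ✓
PartNo=G88: 1 row → {Supplier,Bin} = (66, S55) ✓
PartNo=G18: 1 row → {Supplier,Bin} = (59, S51) ✓
PartNo=G59: 2 rows → {Supplier,Bin} = (60, S76), (60, S76) ✓
PartNo=G24: 1 row → {Supplier,Bin} = (58, S10) ✓
The only PartNo value with inconsistent RHS is PartNo=G29.

G29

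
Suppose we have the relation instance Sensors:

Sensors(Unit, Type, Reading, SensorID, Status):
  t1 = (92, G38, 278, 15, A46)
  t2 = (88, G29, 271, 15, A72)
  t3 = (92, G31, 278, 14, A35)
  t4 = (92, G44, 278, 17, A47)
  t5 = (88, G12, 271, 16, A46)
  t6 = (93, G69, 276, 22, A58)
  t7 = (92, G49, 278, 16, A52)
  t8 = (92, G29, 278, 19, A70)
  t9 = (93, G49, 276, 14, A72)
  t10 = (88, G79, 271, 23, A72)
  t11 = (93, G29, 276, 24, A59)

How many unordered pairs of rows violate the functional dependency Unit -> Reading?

0

Unit=92: all 5 rows agree on Reading — 0 pairs.
Unit=88: all 3 rows agree on Reading — 0 pairs.
Unit=93: all 3 rows agree on Reading — 0 pairs.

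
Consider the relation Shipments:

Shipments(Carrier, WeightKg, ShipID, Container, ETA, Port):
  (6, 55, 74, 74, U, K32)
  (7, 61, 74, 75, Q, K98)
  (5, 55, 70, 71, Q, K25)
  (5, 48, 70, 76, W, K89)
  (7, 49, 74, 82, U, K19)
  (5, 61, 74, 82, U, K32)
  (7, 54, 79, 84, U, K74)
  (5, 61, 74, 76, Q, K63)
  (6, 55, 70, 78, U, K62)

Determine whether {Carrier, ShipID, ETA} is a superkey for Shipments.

Yes

All 9 rows have distinct {Carrier, ShipID, ETA} values, so {Carrier, ShipID, ETA} → (all attributes) holds and {Carrier, ShipID, ETA} is a superkey.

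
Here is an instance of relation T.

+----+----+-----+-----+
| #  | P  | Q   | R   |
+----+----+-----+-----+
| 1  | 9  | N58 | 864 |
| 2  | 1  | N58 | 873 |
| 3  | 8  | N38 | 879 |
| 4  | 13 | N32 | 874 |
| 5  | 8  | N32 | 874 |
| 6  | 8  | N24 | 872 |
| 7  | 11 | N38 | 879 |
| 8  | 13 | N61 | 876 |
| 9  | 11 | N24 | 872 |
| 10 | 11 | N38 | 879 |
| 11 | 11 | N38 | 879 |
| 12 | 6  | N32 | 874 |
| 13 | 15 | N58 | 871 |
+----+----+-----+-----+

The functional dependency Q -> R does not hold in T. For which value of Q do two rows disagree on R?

N58

Q=N58: rows 1, 2, 13 → R takes values {864, 873, 871} — violation
Q=N38: rows 3, 7, 10, 11 → R = 879, 879, 879, 879 ✓
Q=N32: rows 4, 5, 12 → R = 874, 874, 874 ✓
Q=N24: rows 6, 9 → R = 872, 872 ✓
Q=N61: row 8 → R = 876 ✓
The only Q value with inconsistent R is Q=N58.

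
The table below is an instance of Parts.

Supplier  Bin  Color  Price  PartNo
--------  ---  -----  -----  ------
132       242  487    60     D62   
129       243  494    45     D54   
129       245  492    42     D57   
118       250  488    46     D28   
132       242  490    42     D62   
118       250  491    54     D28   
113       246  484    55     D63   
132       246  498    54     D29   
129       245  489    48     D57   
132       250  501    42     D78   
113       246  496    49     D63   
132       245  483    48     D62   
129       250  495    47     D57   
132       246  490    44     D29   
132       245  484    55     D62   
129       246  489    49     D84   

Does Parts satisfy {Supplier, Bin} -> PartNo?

Yes

(Supplier=132, Bin=242): 2 rows → PartNo = D62, D62 ✓
(Supplier=129, Bin=243): 1 row → PartNo = D54 ✓
(Supplier=129, Bin=245): 2 rows → PartNo = D57, D57 ✓
(Supplier=118, Bin=250): 2 rows → PartNo = D28, D28 ✓
(Supplier=113, Bin=246): 2 rows → PartNo = D63, D63 ✓
(Supplier=132, Bin=246): 2 rows → PartNo = D29, D29 ✓
(Supplier=132, Bin=250): 1 row → PartNo = D78 ✓
(Supplier=132, Bin=245): 2 rows → PartNo = D62, D62 ✓
(Supplier=129, Bin=250): 1 row → PartNo = D57 ✓
(Supplier=129, Bin=246): 1 row → PartNo = D84 ✓
Every {Supplier, Bin} value is associated with a single PartNo value, so {Supplier, Bin} -> PartNo holds.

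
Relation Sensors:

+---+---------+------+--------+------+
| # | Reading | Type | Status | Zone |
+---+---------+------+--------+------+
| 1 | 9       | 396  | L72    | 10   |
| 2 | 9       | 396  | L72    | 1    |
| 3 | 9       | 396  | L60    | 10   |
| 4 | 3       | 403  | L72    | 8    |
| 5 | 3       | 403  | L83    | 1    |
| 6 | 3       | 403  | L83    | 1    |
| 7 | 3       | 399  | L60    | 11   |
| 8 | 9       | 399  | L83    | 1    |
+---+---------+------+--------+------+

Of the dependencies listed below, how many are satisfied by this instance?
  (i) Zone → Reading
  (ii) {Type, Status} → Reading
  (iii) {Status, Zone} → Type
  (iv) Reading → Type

(i) Zone → Reading: Zone=1: rows 2, 5, 6, 8 → Reading takes values {9, 3} — violation — fails.
(ii) {Type, Status} → Reading: every LHS value maps to a single RHS value — holds.
(iii) {Status, Zone} → Type: (Status=L83, Zone=1): rows 5, 6, 8 → Type takes values {403, 399} — violation — fails.
(iv) Reading → Type: Reading=9: rows 1, 2, 3, 8 → Type takes values {396, 399} — violation; Reading=3: rows 4, 5, 6, 7 → Type takes values {403, 399} — violation — fails.
1 of the 4 dependencies holds.

1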